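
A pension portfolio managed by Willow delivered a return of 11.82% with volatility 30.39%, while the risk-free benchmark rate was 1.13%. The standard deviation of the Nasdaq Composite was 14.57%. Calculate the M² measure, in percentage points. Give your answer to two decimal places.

6.26

Sharpe = (Rp − Rf) / σp = (11.82% − 1.13%) / 30.39% = 0.3518
M² = Rf + Sharpe × σm = 1.13% + 0.3518 × 14.57% = 6.2557%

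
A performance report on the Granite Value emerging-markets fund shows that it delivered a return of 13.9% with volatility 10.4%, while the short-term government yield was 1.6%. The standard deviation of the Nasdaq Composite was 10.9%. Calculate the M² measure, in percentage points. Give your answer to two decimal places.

14.49

Sharpe = (Rp − Rf) / σp = (13.9% − 1.6%) / 10.4% = 1.1827
M² = Rf + Sharpe × σm = 1.6% + 1.1827 × 10.9% = 14.4914%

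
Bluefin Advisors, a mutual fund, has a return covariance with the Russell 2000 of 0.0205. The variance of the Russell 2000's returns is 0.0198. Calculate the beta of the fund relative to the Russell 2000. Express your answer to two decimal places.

β = Cov(Rp, Rm) / Var(Rm) = 0.0205 / 0.0198 = 1.0354

1.04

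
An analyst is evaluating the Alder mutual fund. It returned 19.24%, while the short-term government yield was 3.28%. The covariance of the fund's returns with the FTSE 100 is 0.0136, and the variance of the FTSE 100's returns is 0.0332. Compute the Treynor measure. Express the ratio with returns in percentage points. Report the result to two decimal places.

38.96

β = Cov / Var = 0.0136 / 0.0332 = 0.4096
Treynor = (Rp − Rf) / β = (19.24% − 3.28%) / 0.4096 = 15.96 / 0.4096 = 38.9648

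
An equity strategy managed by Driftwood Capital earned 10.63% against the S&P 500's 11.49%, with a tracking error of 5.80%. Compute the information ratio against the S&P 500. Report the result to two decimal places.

-0.15

IR = (Rp − Rb) / TE = (10.63% − 11.49%) / 5.80% = -0.86% / 5.80% = -0.1483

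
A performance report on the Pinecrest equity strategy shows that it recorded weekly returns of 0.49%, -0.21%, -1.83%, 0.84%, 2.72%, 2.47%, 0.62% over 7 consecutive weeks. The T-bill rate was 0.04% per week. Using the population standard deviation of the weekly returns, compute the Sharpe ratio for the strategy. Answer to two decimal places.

μ = (0.49 − 0.21 − 1.83 + 0.84 + 2.72 + 2.47 + 0.62) / 7 = 5.100 / 7 = 0.7286%
Population σ = √[Σ(r − μ)² / 7] = √[14.5067 / 7] = √2.0724 = 1.4396%
Sharpe = (μ − rf) / σ = (0.7286 − 0.04) / 1.4396 = 0.6886 / 1.4396 = 0.4783

0.48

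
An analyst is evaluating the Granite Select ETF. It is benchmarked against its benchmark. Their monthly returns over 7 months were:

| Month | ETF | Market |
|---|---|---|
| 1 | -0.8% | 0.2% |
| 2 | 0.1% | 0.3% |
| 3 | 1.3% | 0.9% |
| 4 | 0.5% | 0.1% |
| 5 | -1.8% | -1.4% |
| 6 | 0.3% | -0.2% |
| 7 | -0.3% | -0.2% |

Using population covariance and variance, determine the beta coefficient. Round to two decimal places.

r̄p = -0.1000%,  r̄m = -0.0429%
Cov = Σ(rp − r̄p)(rm − r̄m) / 7 = 0.5114
Var(rm) = Σ(rm − r̄m)² / 7 = 0.4253
β = Cov / Var = 0.5114 / 0.4253 = 1.2024

1.20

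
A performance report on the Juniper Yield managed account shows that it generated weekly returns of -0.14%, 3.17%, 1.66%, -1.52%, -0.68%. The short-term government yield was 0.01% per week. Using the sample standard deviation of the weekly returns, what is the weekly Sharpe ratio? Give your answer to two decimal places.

0.26

r̄ = (-0.14 + 3.17 + 1.66 − 1.52 − 0.68) / 5 = 2.490 / 5 = 0.4980%
Σ(r − r̄)² = 14.3569; sample σ = √(14.3569/4) = 1.8945%
Sharpe = (r̄ − rf) / σ = (0.4980 − 0.01) / 1.8945 = 0.4880 / 1.8945 = 0.2576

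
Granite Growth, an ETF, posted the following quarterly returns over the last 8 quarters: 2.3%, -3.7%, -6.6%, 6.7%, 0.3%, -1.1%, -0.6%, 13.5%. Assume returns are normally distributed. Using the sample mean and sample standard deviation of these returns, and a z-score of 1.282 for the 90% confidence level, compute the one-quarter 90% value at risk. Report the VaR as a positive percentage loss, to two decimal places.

6.71

μ = (2.3 − 3.7 − 6.6 + 6.7 + 0.3 − 1.1 − 0.6 + 13.5) / 8 = 1.3500%
Sample std dev = √[276.7600 / 7] = 6.2879%
VaR = −(μ − z·σ) = −(1.3500 − 1.282 × 6.2879) = −(-6.7111) = 6.7111%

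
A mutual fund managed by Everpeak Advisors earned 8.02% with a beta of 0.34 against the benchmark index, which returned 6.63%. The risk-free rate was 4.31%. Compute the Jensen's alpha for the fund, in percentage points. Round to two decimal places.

CAPM expected return = Rf + β(Rm − Rf) = 4.31% + 0.34 × (6.63% − 4.31%) = 4.31 + 0.34 × 2.32 = 5.0988%
Jensen's α = Rp − E[R] = 8.02% − 5.0988% = 2.9212

2.92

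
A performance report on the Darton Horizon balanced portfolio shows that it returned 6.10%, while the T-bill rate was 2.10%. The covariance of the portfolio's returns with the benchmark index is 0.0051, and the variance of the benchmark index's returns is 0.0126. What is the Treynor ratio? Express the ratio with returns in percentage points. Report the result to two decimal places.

β = Cov / Var = 0.0051 / 0.0126 = 0.4048
Treynor = (Rp − Rf) / β = (6.10% − 2.10%) / 0.4048 = 4.00 / 0.4048 = 9.8814

9.88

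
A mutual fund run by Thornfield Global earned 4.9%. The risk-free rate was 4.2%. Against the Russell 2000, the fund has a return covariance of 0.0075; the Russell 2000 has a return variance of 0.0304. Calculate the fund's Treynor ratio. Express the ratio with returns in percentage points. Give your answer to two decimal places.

β = Cov / Var = 0.0075 / 0.0304 = 0.2467
Treynor = (Rp − Rf) / β = (4.9% − 4.2%) / 0.2467 = 0.70 / 0.2467 = 2.8375

2.84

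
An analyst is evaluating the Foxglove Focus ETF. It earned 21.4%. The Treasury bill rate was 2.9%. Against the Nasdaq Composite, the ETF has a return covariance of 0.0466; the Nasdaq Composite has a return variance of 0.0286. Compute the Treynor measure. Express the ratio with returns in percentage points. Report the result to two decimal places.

β = Cov / Var = 0.0466 / 0.0286 = 1.6294
Treynor = (Rp − Rf) / β = (21.4% − 2.9%) / 1.6294 = 18.50 / 1.6294 = 11.3539

11.35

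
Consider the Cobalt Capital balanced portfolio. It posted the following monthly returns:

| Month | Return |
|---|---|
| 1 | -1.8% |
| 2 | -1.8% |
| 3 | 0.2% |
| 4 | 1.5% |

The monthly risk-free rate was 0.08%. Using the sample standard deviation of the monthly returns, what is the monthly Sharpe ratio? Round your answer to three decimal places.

r̄ = (-1.8 − 1.8 + 0.2 + 1.5) / 4 = -1.90 / 4 = -0.4750%
Sample std dev = √[7.8675 / 3] = 1.6194%
Sharpe = (r̄ − rf) / σ = (-0.4750 − 0.08) / 1.6194 = -0.5550 / 1.6194 = -0.3427

-0.343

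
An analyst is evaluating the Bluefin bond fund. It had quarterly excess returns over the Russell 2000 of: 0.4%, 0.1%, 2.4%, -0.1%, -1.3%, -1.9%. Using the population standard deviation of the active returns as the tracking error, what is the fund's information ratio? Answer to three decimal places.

-0.049

r̄ = (0.4 + 0.1 + 2.4 − 0.1 − 1.3 − 1.9) / 6 = -0.40 / 6 = -0.0667%
Σ(r − r̄)² = (0.4 − (-0.0667))² + (0.1 − (-0.0667))² + (2.4 − (-0.0667))² + … = 11.2133
population σ = √(11.2133 / 6) = √1.8689 = 1.3671%
IR = r̄ / tracking error = -0.0667 / 1.3671 = -0.0488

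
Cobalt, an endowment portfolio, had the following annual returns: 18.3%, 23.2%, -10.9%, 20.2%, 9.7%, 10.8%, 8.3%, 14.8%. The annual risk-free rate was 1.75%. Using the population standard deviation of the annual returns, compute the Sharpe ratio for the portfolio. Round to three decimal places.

Mean return μ = 94.40 / 8 = 11.8000%
Σ(r − μ)² = 784.7200; population σ = √(784.7200/8) = 9.9040%
Sharpe = (μ − rf) / σ = (11.8000 − 1.75) / 9.9040 = 10.0500 / 9.9040 = 1.0147

1.015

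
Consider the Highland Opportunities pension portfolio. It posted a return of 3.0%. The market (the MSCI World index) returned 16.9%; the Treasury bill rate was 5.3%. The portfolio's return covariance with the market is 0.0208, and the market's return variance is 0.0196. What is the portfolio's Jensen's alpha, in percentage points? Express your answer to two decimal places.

-14.61

β = Cov / Var = 0.0208 / 0.0196 = 1.0612
E[R] = Rf + β(Rm − Rf) = 5.3% + 1.0612 × (16.9% − 5.3%) = 17.6099%
α = Rp − E[R] = 3.0% − 17.6099% = -14.6099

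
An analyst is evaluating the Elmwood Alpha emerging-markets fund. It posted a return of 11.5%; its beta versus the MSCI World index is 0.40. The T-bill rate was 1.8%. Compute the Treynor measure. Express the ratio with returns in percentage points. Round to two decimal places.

24.25

Treynor = (Rp − Rf) / β = (11.5% − 1.8%) / 0.40 = 9.70 / 0.40 = 24.2500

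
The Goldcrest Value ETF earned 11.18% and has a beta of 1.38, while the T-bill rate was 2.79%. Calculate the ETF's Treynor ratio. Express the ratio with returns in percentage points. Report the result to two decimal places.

Treynor = (Rp − Rf) / β = (11.18% − 2.79%) / 1.38 = 8.39 / 1.38 = 6.0797

6.08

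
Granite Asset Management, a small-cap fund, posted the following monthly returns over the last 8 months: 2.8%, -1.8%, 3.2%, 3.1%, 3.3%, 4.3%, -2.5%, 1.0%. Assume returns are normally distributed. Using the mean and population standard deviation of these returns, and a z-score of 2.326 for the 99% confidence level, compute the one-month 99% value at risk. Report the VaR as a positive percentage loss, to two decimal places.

3.85

Mean return μ = 13.40 / 8 = 1.6750%
Σ(r − μ)² = 45.1150; population σ = √(45.1150/8) = 2.3747%
VaR = −(μ − z·σ) = −(1.6750 − 2.326 × 2.3747) = −(-3.8486) = 3.8486%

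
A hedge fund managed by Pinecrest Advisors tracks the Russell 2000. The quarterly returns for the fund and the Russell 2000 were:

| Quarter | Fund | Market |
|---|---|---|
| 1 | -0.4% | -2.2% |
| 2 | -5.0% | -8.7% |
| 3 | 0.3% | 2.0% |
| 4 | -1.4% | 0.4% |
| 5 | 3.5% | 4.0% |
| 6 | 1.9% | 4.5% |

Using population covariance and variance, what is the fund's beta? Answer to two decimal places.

r̄p = -0.1833%,  r̄m = 0.0000%
Cov = Σ(rp − r̄p)(rm − r̄m) / 6 = 11.1617
Var(rm) = Σ(rm − r̄m)² / 6 = 20.1567
β = Cov / Var = 11.1617 / 20.1567 = 0.5537

0.55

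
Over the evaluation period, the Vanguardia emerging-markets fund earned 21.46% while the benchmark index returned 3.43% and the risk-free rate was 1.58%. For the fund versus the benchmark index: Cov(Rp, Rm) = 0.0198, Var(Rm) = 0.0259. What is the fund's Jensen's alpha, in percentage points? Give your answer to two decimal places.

18.47

β = Cov / Var = 0.0198 / 0.0259 = 0.7645
E[R] = Rf + β(Rm − Rf) = 1.58% + 0.7645 × (3.43% − 1.58%) = 2.9943%
α = Rp − E[R] = 21.46% − 2.9943% = 18.4657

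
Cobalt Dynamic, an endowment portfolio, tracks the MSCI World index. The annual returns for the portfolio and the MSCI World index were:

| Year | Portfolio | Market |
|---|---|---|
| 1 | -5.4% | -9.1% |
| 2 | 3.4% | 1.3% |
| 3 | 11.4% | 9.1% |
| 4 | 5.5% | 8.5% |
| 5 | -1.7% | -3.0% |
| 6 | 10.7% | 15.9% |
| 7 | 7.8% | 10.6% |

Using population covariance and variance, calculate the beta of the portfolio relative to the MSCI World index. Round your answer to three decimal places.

r̄p = 4.5286%,  r̄m = 4.7571%
Cov = Σ(rp − r̄p)(rm − r̄m) / 7 = 44.4512
Var(rm) = Σ(rm − r̄m)² / 7 = 65.0453
β = Cov / Var = 44.4512 / 65.0453 = 0.6834

0.683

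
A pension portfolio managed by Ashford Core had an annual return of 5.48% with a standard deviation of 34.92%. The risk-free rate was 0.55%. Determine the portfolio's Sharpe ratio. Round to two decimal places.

0.14

Sharpe = (Rp − Rf) / σp = (5.48% − 0.55%) / 34.92% = 4.93% / 34.92% = 0.1412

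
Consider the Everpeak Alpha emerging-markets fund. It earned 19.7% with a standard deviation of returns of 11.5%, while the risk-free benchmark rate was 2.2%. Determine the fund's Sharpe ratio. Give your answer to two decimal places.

Sharpe = (Rp − Rf) / σp = (19.7% − 2.2%) / 11.5% = 17.50% / 11.5% = 1.5217

1.52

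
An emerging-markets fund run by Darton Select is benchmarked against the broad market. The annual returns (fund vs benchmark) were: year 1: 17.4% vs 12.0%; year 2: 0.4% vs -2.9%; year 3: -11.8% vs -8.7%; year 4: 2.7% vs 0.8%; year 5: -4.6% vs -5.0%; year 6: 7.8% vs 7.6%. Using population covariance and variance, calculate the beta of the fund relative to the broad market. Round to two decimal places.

r̄p = 1.9833%,  r̄m = 0.6333%
Cov = Σ(rp − r̄p)(rm − r̄m) / 6 = 64.5339
Var(rm) = Σ(rm − r̄m)² / 6 = 51.5156
β = Cov / Var = 64.5339 / 51.5156 = 1.2527

1.25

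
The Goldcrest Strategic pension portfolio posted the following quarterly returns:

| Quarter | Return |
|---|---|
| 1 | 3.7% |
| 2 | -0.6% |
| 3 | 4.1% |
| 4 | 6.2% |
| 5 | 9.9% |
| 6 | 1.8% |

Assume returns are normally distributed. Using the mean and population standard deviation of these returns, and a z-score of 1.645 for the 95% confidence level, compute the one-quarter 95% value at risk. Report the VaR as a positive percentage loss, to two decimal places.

r̄ = (3.7 − 0.6 + 4.1 + 6.2 + 9.9 + 1.8) / 6 = 25.10 / 6 = 4.1833%
Σ(r − r̄)² = (3.7 − 4.1833)² + (-0.6 − 4.1833)² + (4.1 − 4.1833)² + … = 65.5483
population σ = √(65.5483 / 6) = √10.9247 = 3.3053%
VaR = −(r̄ − z·σ) = −(4.1833 − 1.645 × 3.3053) = −(-1.2539) = 1.2539%

1.25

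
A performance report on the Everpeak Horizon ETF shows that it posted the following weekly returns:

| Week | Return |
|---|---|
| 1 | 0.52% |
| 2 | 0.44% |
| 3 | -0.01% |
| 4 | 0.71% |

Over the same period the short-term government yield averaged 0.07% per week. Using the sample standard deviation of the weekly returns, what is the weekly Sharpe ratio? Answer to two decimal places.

μ = (0.52 + 0.44 − 0.01 + 0.71) / 4 = 0.4150%
Σ(r − μ)² = 0.2793; sample σ = √(0.2793/3) = 0.3051%
Sharpe = (μ − rf) / σ = (0.4150 − 0.07) / 0.3051 = 0.3450 / 0.3051 = 1.1308

1.13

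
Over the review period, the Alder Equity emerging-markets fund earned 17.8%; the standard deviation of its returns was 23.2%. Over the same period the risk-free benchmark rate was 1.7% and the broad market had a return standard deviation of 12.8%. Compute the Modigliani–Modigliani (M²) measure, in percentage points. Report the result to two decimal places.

Sharpe = (Rp − Rf) / σp = (17.8% − 1.7%) / 23.2% = 0.6940
M² = Rf + Sharpe × σm = 1.7% + 0.6940 × 12.8% = 10.5832%

10.58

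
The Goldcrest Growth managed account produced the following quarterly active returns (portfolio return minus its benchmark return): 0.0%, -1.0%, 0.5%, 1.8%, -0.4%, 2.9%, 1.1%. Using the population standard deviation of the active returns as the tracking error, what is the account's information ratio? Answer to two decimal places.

0.56

μ = (0 − 1 + 0.5 + 1.8 − 0.4 + 2.9 + 1.1) / 7 = 4.90 / 7 = 0.7000%
Population σ = √[Σ(r − μ)² / 7] = √[10.8400 / 7] = √1.5486 = 1.2444%
IR = μ / tracking error = 0.7000 / 1.2444 = 0.5625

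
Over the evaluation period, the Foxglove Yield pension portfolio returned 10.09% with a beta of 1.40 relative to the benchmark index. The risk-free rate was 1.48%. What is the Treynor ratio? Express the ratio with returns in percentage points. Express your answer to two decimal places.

6.15

Treynor = (Rp − Rf) / β = (10.09% − 1.48%) / 1.40 = 8.61 / 1.40 = 6.1500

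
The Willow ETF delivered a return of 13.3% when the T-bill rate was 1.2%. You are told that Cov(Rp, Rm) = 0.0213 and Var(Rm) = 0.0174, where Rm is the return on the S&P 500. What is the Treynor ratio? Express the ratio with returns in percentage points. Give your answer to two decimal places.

β = Cov / Var = 0.0213 / 0.0174 = 1.2241
Treynor = (Rp − Rf) / β = (13.3% − 1.2%) / 1.2241 = 12.10 / 1.2241 = 9.8848

9.88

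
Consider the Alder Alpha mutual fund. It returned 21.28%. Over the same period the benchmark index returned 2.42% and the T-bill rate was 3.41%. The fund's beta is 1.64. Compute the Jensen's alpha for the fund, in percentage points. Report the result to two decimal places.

CAPM expected return = Rf + β(Rm − Rf) = 3.41% + 1.64 × (2.42% − 3.41%) = 3.41 + 1.64 × -0.99 = 1.7864%
Jensen's α = Rp − E[R] = 21.28% − 1.7864% = 19.4936

19.49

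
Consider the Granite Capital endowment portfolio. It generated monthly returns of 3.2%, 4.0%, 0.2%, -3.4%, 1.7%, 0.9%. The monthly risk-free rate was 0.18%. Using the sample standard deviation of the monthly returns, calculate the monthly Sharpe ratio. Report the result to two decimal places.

Mean return r̄ = 6.60 / 6 = 1.1000%
Σ(r − r̄)² = (3.2 − 1.1000)² + (4 − 1.1000)² + … = 34.2800
σ = √[34.2800 / 5] = 2.6184%
Sharpe = (r̄ − rf) / σ = (1.1000 − 0.18) / 2.6184 = 0.9200 / 2.6184 = 0.3514

0.35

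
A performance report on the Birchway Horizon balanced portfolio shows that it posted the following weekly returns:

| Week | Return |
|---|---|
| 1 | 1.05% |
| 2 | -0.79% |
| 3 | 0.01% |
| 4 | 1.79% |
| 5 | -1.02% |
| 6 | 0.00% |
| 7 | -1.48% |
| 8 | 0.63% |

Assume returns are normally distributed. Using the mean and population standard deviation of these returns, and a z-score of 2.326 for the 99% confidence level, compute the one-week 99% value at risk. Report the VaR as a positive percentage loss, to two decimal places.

2.38

μ = (1.05 − 0.79 + 0.01 + 1.79 − 1.02 + 0 − 1.48 + 0.63) / 8 = 0.0238%
Σ(r − μ)² = 8.5540; population σ = √(8.5540/8) = 1.0340%
VaR = −(μ − z·σ) = −(0.0238 − 2.326 × 1.0340) = −(-2.3813) = 2.3813%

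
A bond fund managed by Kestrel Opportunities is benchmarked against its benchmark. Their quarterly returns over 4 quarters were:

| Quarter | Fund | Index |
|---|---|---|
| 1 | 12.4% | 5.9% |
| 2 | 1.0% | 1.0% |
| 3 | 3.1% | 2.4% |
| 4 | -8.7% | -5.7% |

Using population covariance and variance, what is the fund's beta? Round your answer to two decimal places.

r̄p = 1.9500%,  r̄m = 0.9000%
Cov = Σ(rp − r̄p)(rm − r̄m) / 4 = 31.0425
Var(rm) = Σ(rm − r̄m)² / 4 = 17.7050
β = Cov / Var = 31.0425 / 17.7050 = 1.7533

1.75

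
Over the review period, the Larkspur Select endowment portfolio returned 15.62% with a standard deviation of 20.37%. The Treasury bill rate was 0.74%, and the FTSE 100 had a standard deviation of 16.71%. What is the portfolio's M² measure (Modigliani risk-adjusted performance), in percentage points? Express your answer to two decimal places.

Sharpe = (Rp − Rf) / σp = (15.62% − 0.74%) / 20.37% = 0.7305
M² = Rf + Sharpe × σm = 0.74% + 0.7305 × 16.71% = 12.9467%

12.95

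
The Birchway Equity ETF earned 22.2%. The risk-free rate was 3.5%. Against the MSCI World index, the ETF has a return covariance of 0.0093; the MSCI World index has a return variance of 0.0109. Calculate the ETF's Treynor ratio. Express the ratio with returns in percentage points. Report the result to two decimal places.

β = Cov / Var = 0.0093 / 0.0109 = 0.8532
Treynor = (Rp − Rf) / β = (22.2% − 3.5%) / 0.8532 = 18.70 / 0.8532 = 21.9175

21.92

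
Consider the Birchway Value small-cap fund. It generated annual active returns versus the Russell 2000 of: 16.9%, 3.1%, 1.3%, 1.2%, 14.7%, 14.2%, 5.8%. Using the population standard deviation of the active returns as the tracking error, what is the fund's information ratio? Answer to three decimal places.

1.287

r̄ = (16.9 + 3.1 + 1.3 + 1.2 + 14.7 + 14.2 + 5.8) / 7 = 57.20 / 7 = 8.1714%
Population σ = √[Σ(r − r̄)² / 7] = √[282.3143 / 7] = √40.3306 = 6.3506%
IR = r̄ / tracking error = 8.1714 / 6.3506 = 1.2867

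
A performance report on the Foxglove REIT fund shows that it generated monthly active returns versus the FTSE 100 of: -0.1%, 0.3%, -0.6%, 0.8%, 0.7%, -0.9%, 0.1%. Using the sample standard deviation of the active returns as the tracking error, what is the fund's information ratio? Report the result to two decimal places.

r̄ = (-0.1 + 0.3 − 0.6 + 0.8 + 0.7 − 0.9 + 0.1) / 7 = 0.0429%
Σ(r − r̄)² = (-0.1 − 0.0429)² + (0.3 − 0.0429)² + (-0.6 − 0.0429)² + … = 2.3971
σ = √[2.3971 / 6] = 0.6321%
IR = r̄ / tracking error = 0.0429 / 0.6321 = 0.0679

0.07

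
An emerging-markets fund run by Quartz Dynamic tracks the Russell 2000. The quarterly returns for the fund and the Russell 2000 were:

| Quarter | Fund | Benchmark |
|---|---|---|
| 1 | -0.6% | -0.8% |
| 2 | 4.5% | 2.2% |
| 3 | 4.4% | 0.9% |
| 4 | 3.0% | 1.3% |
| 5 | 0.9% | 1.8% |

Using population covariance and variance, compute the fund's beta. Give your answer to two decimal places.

r̄p = 2.4400%,  r̄m = 1.0800%
Cov = Σ(rp − r̄p)(rm − r̄m) / 5 = 1.3368
Var(rm) = Σ(rm − r̄m)² / 5 = 1.0776
β = Cov / Var = 1.3368 / 1.0776 = 1.2405

1.24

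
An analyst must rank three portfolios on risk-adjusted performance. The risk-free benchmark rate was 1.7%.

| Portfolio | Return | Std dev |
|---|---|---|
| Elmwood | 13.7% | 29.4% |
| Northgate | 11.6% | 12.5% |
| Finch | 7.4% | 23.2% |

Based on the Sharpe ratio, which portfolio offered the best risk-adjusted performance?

Elmwood: Sharpe ratio = (13.7% − 1.7%) / 29.4% = 0.408
Northgate: Sharpe ratio = (11.6% − 1.7%) / 12.5% = 0.792
Finch: Sharpe ratio = (7.4% − 1.7%) / 23.2% = 0.246
Highest: Northgate (0.792).

Northgate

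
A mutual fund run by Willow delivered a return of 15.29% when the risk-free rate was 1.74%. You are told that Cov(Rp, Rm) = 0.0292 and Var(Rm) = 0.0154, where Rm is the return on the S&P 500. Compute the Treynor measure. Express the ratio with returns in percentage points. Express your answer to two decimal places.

7.15

β = Cov / Var = 0.0292 / 0.0154 = 1.8961
Treynor = (Rp − Rf) / β = (15.29% − 1.74%) / 1.8961 = 13.55 / 1.8961 = 7.1462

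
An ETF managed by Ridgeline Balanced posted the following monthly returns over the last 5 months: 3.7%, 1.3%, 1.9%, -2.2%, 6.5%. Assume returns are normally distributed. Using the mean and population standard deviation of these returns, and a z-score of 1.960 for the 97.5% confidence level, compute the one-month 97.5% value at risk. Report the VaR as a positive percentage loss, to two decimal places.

3.37

r̄ = (3.7 + 1.3 + 1.9 − 2.2 + 6.5) / 5 = 2.2400%
Population std dev = √[40.9920 / 5] = 2.8633%
VaR = −(r̄ − z·σ) = −(2.2400 − 1.960 × 2.8633) = −(-3.3721) = 3.3721%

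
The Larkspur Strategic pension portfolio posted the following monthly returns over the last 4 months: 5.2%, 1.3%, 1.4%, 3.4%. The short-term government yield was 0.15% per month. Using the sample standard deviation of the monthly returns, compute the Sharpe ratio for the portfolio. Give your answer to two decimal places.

1.44

μ = (5.2 + 1.3 + 1.4 + 3.4) / 4 = 2.8250%
Σ(r − μ)² = (5.2 − 2.8250)² + (1.3 − 2.8250)² + … = 10.3275
sample σ = √(10.3275 / 3) = √3.4425 = 1.8554%
Sharpe = (μ − rf) / σ = (2.8250 − 0.15) / 1.8554 = 2.6750 / 1.8554 = 1.4417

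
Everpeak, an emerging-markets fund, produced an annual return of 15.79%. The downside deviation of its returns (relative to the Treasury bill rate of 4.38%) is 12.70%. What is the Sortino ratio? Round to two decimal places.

0.90

Sortino = (Rp − Rf) / σd = (15.79% − 4.38%) / 12.70% = 11.41% / 12.70% = 0.8984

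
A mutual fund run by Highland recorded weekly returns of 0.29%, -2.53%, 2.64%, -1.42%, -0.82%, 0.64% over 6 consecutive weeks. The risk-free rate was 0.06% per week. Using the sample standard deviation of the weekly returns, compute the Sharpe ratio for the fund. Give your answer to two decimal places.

-0.14

Mean return r̄ = -1.200 / 6 = -0.2000%
Sample std dev = √[16.3130 / 5] = 1.8063%
Sharpe = (r̄ − rf) / σ = (-0.2000 − 0.06) / 1.8063 = -0.2600 / 1.8063 = -0.1439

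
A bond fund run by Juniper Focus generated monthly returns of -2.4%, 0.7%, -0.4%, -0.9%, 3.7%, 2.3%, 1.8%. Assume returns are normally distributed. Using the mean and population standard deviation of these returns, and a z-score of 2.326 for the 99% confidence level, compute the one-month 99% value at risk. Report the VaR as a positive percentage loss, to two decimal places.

3.81

r̄ = (-2.4 + 0.7 − 0.4 − 0.9 + 3.7 + 2.3 + 1.8) / 7 = 4.80 / 7 = 0.6857%
Population σ = √[Σ(r − r̄)² / 7] = √[26.1486 / 7] = √3.7355 = 1.9327%
VaR = −(r̄ − z·σ) = −(0.6857 − 2.326 × 1.9327) = −(-3.8098) = 3.8098%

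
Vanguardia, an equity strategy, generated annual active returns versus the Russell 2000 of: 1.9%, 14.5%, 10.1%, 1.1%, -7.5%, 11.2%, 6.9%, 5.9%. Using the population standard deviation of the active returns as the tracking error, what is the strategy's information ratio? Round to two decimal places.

Mean return r̄ = 44.10 / 8 = 5.5125%
Σ(r − r̄)² = (1.9 − 5.5125)² + (14.5 − 5.5125)² + … = 338.0888
σ = √[338.0888 / 8] = 6.5009%
IR = r̄ / tracking error = 5.5125 / 6.5009 = 0.8480

0.85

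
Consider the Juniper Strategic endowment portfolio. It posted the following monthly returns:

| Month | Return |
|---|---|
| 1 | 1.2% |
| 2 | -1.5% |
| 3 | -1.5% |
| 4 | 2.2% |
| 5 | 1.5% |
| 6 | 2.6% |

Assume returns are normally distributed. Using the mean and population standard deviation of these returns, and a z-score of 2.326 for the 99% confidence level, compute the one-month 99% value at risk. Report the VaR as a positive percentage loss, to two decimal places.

3.10

r̄ = (1.2 − 1.5 − 1.5 + 2.2 + 1.5 + 2.6) / 6 = 4.50 / 6 = 0.7500%
Σ(r − r̄)² = (1.2 − 0.7500)² + (-1.5 − 0.7500)² + (-1.5 − 0.7500)² + … = 16.4150
population σ = √(16.4150 / 6) = √2.7358 = 1.6540%
VaR = −(r̄ − z·σ) = −(0.7500 − 2.326 × 1.6540) = −(-3.0972) = 3.0972%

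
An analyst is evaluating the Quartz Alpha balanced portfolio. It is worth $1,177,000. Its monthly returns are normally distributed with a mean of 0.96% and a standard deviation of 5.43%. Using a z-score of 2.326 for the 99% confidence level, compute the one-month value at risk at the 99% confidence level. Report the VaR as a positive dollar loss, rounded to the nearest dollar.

Return at the 99% tail: μ − z·σ = 0.96% − 2.326 × 5.43% = 0.96 − 12.63018 = -11.67018%
VaR = −(-11.67018%) × $1,177,000 = 11.67018% × $1,177,000 = $137,358

$137,358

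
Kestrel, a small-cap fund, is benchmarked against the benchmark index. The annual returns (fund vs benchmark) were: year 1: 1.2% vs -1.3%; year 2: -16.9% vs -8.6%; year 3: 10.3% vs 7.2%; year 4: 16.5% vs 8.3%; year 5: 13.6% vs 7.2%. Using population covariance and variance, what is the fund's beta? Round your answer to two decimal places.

1.81

r̄p = 4.9400%,  r̄m = 2.5600%
Cov = Σ(rp − r̄p)(rm − r̄m) / 5 = 77.9156
Var(rm) = Σ(rm − r̄m)² / 5 = 43.0904
β = Cov / Var = 77.9156 / 43.0904 = 1.8082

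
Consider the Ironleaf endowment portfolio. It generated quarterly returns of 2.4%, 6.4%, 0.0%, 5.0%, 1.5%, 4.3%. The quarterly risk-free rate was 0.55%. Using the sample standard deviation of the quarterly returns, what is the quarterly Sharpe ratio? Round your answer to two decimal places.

μ = (2.4 + 6.4 + 0 + 5 + 1.5 + 4.3) / 6 = 19.60 / 6 = 3.2667%
Σ(r − μ)² = (2.4 − 3.2667)² + (6.4 − 3.2667)² + (0 − 3.2667)² + … = 28.4333
sample σ = √(28.4333 / 5) = √5.6867 = 2.3847%
Sharpe = (μ − rf) / σ = (3.2667 − 0.55) / 2.3847 = 2.7167 / 2.3847 = 1.1392

1.14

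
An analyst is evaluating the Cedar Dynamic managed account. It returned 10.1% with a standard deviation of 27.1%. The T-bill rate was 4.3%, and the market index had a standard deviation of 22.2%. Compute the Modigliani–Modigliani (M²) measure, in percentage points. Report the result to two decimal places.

9.05

Sharpe = (Rp − Rf) / σp = (10.1% − 4.3%) / 27.1% = 0.2140
M² = Rf + Sharpe × σm = 4.3% + 0.2140 × 22.2% = 9.0508%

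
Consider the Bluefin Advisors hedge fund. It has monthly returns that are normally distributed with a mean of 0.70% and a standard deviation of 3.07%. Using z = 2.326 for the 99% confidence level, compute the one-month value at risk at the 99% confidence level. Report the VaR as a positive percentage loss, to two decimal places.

VaR (as % loss) = −(μ − z·σ) = −(0.70% − 2.326 × 3.07%) = −(-6.44082%) = 6.44082%

6.44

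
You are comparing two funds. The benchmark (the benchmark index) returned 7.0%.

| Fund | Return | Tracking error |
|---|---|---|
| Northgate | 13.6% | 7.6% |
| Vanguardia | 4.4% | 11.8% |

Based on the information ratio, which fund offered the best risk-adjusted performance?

Northgate: IR = (13.6% − 7.0%) / 7.6% = 0.868
Vanguardia: IR = (4.4% − 7.0%) / 11.8% = -0.220
Highest: Northgate (0.868).

Northgate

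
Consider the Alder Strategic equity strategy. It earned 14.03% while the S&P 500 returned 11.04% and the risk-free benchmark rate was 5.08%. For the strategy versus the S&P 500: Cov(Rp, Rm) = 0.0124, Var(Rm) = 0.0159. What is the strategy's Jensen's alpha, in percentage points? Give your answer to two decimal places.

4.30

β = Cov / Var = 0.0124 / 0.0159 = 0.7799
E[R] = Rf + β(Rm − Rf) = 5.08% + 0.7799 × (11.04% − 5.08%) = 9.7282%
α = Rp − E[R] = 14.03% − 9.7282% = 4.3018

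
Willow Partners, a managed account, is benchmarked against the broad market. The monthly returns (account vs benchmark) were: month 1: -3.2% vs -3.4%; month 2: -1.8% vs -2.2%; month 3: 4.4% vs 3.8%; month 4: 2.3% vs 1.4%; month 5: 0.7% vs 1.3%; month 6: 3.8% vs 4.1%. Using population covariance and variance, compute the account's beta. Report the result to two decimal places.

0.98

r̄p = 1.0333%,  r̄m = 0.8333%
Cov = Σ(rp − r̄p)(rm − r̄m) / 6 = 7.6839
Var(rm) = Σ(rm − r̄m)² / 6 = 7.8556
β = Cov / Var = 7.6839 / 7.8556 = 0.9781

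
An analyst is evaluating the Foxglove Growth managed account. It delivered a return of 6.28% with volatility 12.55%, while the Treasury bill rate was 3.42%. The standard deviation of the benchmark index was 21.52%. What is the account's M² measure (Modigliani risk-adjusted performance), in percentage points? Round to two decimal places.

8.32

Sharpe = (Rp − Rf) / σp = (6.28% − 3.42%) / 12.55% = 0.2279
M² = Rf + Sharpe × σm = 3.42% + 0.2279 × 21.52% = 8.3244%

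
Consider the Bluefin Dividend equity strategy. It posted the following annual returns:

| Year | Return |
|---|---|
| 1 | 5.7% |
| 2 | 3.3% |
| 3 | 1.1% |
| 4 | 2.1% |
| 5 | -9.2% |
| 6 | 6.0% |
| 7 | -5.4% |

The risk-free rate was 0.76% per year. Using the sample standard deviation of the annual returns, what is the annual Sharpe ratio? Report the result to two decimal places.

r̄ = (5.7 + 3.3 + 1.1 + 2.1 − 9.2 + 6 − 5.4) / 7 = 0.5143%
Σ(r − r̄)² = 196.9486; sample σ = √(196.9486/6) = 5.7293%
Sharpe = (r̄ − rf) / σ = (0.5143 − 0.76) / 5.7293 = -0.2457 / 5.7293 = -0.0429

-0.04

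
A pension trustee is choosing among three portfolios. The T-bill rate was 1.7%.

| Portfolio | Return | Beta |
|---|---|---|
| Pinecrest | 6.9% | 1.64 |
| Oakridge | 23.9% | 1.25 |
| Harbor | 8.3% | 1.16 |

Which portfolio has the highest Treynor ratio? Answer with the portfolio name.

Oakridge

Pinecrest: Treynor = (6.9% − 1.7%) / 1.64 = 3.171
Oakridge: Treynor = (23.9% − 1.7%) / 1.25 = 17.760
Harbor: Treynor = (8.3% − 1.7%) / 1.16 = 5.690
Highest: Oakridge (17.760).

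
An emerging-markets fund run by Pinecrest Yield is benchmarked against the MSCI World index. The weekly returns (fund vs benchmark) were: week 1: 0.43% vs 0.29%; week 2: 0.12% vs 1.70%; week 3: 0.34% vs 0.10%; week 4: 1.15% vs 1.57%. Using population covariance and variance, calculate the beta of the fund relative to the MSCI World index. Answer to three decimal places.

0.144

r̄p = 0.5100%,  r̄m = 0.9150%
Cov = Σ(rp − r̄p)(rm − r̄m) / 4 = 0.0754
Var(rm) = Σ(rm − r̄m)² / 4 = 0.5250
β = Cov / Var = 0.0754 / 0.5250 = 0.1436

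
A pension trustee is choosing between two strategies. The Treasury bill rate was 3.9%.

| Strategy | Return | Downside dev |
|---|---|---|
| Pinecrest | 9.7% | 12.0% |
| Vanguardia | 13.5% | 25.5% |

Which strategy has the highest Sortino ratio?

Pinecrest: Sortino ratio = (9.7% − 3.9%) / 12.0% = 0.483
Vanguardia: Sortino ratio = (13.5% − 3.9%) / 25.5% = 0.376
Highest: Pinecrest (0.483).

Pinecrest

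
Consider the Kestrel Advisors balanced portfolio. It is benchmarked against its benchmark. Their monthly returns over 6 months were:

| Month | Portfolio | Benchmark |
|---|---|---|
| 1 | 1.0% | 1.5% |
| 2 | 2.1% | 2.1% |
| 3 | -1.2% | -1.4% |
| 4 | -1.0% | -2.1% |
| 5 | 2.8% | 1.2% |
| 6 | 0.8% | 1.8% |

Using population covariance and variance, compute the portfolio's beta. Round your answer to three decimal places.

0.755

r̄p = 0.7500%,  r̄m = 0.5167%
Cov = Σ(rp − r̄p)(rm − r̄m) / 6 = 2.0275
Var(rm) = Σ(rm − r̄m)² / 6 = 2.6847
β = Cov / Var = 2.0275 / 2.6847 = 0.7552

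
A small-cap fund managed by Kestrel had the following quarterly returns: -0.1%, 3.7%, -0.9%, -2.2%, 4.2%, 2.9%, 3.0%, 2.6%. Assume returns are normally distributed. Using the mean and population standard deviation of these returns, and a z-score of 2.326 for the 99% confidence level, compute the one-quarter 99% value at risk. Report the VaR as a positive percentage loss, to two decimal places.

μ = (-0.1 + 3.7 − 0.9 − 2.2 + 4.2 + 2.9 + 3 + 2.6) / 8 = 1.6500%
Σ(r − μ)² = (-0.1 − 1.6500)² + (3.7 − 1.6500)² + (-0.9 − 1.6500)² + … = 39.3800
population σ = √(39.3800 / 8) = √4.9225 = 2.2187%
VaR = −(μ − z·σ) = −(1.6500 − 2.326 × 2.2187) = −(-3.5107) = 3.5107%

3.51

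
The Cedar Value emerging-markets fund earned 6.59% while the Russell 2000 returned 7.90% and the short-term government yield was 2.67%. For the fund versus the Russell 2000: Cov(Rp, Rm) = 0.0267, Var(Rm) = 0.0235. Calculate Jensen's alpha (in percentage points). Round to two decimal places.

-2.02

β = Cov / Var = 0.0267 / 0.0235 = 1.1362
E[R] = Rf + β(Rm − Rf) = 2.67% + 1.1362 × (7.90% − 2.67%) = 8.6123%
α = Rp − E[R] = 6.59% − 8.6123% = -2.0223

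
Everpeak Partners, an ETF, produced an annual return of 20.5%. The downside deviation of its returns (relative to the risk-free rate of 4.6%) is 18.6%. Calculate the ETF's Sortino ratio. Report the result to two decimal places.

0.85

Sortino = (Rp − Rf) / σd = (20.5% − 4.6%) / 18.6% = 15.90% / 18.6% = 0.8548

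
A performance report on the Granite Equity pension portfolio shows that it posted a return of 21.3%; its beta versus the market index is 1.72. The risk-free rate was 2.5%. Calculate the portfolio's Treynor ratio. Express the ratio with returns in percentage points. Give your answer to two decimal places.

10.93

Treynor = (Rp − Rf) / β = (21.3% − 2.5%) / 1.72 = 18.80 / 1.72 = 10.9302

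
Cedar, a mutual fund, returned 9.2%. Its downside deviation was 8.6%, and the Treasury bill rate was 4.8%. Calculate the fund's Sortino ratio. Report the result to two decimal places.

Sortino = (Rp − Rf) / σd = (9.2% − 4.8%) / 8.6% = 4.40% / 8.6% = 0.5116

0.51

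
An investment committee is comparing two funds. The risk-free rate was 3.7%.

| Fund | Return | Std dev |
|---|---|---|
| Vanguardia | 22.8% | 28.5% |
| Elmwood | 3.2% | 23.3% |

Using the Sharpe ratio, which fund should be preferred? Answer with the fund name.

Vanguardia

Vanguardia: Sharpe ratio = (22.8% − 3.7%) / 28.5% = 0.670
Elmwood: Sharpe ratio = (3.2% − 3.7%) / 23.3% = -0.021
Highest: Vanguardia (0.670).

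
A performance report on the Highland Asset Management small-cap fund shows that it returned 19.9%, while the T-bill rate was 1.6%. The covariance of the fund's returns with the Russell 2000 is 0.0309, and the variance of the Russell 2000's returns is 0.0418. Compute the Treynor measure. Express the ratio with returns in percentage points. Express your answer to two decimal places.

24.76

β = Cov / Var = 0.0309 / 0.0418 = 0.7392
Treynor = (Rp − Rf) / β = (19.9% − 1.6%) / 0.7392 = 18.30 / 0.7392 = 24.7565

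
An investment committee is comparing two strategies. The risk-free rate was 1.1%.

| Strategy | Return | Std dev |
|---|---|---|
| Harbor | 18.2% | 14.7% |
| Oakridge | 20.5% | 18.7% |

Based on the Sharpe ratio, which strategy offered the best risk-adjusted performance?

Harbor: Sharpe ratio = (18.2% − 1.1%) / 14.7% = 1.163
Oakridge: Sharpe ratio = (20.5% − 1.1%) / 18.7% = 1.037
Highest: Harbor (1.163).

Harbor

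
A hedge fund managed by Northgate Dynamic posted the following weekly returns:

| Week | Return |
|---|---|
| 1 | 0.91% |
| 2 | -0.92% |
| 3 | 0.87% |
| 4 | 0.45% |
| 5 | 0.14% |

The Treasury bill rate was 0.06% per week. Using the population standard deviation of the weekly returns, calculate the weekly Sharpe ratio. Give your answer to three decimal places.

0.344

r̄ = (0.91 − 0.92 + 0.87 + 0.45 + 0.14) / 5 = 1.450 / 5 = 0.2900%
Population std dev = √[2.2330 / 5] = 0.6683%
Sharpe = (r̄ − rf) / σ = (0.2900 − 0.06) / 0.6683 = 0.2300 / 0.6683 = 0.3442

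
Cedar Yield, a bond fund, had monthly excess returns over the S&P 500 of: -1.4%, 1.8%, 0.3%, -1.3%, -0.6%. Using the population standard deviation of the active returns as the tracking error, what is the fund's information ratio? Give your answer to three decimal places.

-0.202

Mean return r̄ = -1.20 / 5 = -0.2400%
Population std dev = √[7.0520 / 5] = 1.1876%
IR = r̄ / tracking error = -0.2400 / 1.1876 = -0.2021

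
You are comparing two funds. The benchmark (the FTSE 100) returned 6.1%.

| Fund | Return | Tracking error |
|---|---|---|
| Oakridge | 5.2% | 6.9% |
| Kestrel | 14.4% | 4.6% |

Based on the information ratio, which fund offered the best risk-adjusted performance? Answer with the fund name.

Oakridge: IR = (5.2% − 6.1%) / 6.9% = -0.130
Kestrel: IR = (14.4% − 6.1%) / 4.6% = 1.804
Highest: Kestrel (1.804).

Kestrel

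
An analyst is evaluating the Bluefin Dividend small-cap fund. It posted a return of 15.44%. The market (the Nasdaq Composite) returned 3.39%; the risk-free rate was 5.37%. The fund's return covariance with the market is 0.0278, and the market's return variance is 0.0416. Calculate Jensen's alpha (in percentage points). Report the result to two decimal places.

β = Cov / Var = 0.0278 / 0.0416 = 0.6683
E[R] = Rf + β(Rm − Rf) = 5.37% + 0.6683 × (3.39% − 5.37%) = 4.0468%
α = Rp − E[R] = 15.44% − 4.0468% = 11.3932

11.39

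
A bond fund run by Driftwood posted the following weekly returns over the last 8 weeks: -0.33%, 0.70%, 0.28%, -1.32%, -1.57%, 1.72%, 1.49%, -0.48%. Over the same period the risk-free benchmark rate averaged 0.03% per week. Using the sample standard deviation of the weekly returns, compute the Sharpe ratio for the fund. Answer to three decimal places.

Mean return r̄ = 0.490 / 8 = 0.0613%
Σ(r − r̄)² = 10.2635; sample σ = √(10.2635/7) = 1.2109%
Sharpe = (r̄ − rf) / σ = (0.0613 − 0.03) / 1.2109 = 0.0313 / 1.2109 = 0.0258

0.026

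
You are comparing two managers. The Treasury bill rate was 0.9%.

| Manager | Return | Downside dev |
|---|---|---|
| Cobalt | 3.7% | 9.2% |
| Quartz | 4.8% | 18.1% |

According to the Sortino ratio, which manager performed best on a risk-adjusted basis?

Cobalt: Sortino ratio = (3.7% − 0.9%) / 9.2% = 0.304
Quartz: Sortino ratio = (4.8% − 0.9%) / 18.1% = 0.215
Highest: Cobalt (0.304).

Cobalt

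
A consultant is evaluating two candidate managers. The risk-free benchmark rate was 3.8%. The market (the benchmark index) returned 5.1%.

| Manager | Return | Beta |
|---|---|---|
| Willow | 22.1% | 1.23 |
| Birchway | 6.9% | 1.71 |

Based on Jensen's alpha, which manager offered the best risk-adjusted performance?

Willow

Willow: α = 22.1% − [3.8% + 1.23 × (5.1% − 3.8%)] = 16.701
Birchway: α = 6.9% − [3.8% + 1.71 × (5.1% − 3.8%)] = 0.877
Highest: Willow (16.701).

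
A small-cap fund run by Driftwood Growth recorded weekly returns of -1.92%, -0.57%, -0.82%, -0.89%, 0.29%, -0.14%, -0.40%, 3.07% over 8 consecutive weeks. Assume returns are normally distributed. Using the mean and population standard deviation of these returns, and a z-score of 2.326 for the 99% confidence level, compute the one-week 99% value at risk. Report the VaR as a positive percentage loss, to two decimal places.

3.35

Mean return r̄ = -1.380 / 8 = -0.1725%
Σ(r − r̄)² = (-1.92 − (-0.1725))² + (-0.57 − (-0.1725))² + (-0.82 − (-0.1725))² + … = 14.9264
σ = √[14.9264 / 8] = 1.3659%
VaR = −(r̄ − z·σ) = −(-0.1725 − 2.326 × 1.3659) = −(-3.3496) = 3.3496%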